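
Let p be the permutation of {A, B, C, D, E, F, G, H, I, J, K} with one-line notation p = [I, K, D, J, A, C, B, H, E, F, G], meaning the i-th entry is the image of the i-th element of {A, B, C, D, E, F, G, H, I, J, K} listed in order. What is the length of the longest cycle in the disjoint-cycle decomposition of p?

4

Decomposing into disjoint cycles gives (A I E)(B K G)(C D J F); the longest has length 4.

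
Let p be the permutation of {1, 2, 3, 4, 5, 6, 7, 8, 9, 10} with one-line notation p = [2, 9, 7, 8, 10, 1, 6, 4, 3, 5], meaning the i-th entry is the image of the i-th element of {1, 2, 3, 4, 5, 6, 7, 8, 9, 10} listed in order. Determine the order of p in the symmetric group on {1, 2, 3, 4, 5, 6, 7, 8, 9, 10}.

Writing p as disjoint cycles, the cycle lengths are 6, 2, 2.
Since disjoint cycles commute, ord(p) = lcm(6, 2, 2) = 6.

6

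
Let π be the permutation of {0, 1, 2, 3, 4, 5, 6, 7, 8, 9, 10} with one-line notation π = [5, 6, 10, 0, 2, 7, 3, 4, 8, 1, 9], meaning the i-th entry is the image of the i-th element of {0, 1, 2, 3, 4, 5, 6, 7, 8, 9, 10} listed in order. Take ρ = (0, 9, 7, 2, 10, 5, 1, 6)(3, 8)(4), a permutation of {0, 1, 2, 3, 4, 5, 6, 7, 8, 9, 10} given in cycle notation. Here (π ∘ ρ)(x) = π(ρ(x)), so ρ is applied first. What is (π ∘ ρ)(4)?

2

ρ(4) = 4, then π(4) = 2; composing gives (π ∘ ρ)(4) = 2.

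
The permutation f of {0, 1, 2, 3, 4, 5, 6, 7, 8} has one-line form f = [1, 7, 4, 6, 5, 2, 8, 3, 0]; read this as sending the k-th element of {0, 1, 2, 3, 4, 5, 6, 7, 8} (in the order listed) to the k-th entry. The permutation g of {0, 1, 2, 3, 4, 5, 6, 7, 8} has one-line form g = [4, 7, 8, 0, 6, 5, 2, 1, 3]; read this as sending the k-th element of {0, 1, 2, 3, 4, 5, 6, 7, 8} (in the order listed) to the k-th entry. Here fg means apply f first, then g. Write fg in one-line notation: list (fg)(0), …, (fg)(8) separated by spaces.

Chase each element through f then g: 0 → 1 → 7; 1 → 7 → 1; 2 → 4 → 6; 3 → 6 → 2; 4 → 5 → 5; 5 → 2 → 8; 6 → 8 → 3; 7 → 3 → 0; 8 → 0 → 4.
Collecting the images, fg = [7 1 6 2 5 8 3 0 4].

7 1 6 2 5 8 3 0 4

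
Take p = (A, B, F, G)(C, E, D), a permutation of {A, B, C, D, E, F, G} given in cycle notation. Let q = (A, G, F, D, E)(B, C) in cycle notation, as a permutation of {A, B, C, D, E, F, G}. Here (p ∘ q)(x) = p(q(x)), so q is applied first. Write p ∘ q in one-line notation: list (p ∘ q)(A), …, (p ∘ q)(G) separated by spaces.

A E F D B C G

(p ∘ q)(x) = p(q(x)). Computing each image: p(q(A)) = p(G) = A, p(q(B)) = p(C) = E, p(q(C)) = p(B) = F, p(q(D)) = p(E) = D, p(q(E)) = p(A) = B, p(q(F)) = p(D) = C, p(q(G)) = p(F) = G.
Hence p ∘ q = [A E F D B C G].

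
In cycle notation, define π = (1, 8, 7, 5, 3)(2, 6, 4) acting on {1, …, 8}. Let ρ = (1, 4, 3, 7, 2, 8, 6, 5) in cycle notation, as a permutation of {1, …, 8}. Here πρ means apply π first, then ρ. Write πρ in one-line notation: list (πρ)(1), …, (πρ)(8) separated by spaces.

6 5 4 8 7 3 1 2

For each element, apply π then ρ: 1 → 8 → 6; 2 → 6 → 5; 3 → 1 → 4; 4 → 2 → 8; 5 → 3 → 7; 6 → 4 → 3; 7 → 5 → 1; 8 → 7 → 2.
Collecting the images, πρ = [6 5 4 8 7 3 1 2].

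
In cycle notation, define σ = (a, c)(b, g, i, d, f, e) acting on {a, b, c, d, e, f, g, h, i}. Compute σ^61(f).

e

f lies in the 6-cycle (b, g, i, d, f, e).
On a 6-cycle, σ^6 is the identity, so σ^61 = σ^1 there (61 ≡ 1 mod 6).
Advancing 1 step from f: f → e.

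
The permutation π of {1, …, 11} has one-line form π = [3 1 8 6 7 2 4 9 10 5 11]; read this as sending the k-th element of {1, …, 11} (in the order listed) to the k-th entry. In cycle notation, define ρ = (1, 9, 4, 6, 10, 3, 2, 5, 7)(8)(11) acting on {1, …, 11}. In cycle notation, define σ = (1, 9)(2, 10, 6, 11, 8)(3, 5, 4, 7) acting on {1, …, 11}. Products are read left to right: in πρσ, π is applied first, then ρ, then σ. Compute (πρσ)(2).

1

Apply the permutations in order: π(2) = 1, then ρ(1) = 9, then σ(9) = 1. So (πρσ)(2) = 1.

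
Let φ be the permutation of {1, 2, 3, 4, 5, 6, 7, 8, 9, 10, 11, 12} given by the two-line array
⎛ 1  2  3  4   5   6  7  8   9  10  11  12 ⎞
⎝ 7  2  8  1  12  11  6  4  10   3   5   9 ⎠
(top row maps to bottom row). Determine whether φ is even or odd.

even

In disjoint-cycle form the cycle lengths are 11, 1.
A cycle of length ℓ contributes ℓ−1 transpositions, so φ is a product of 10 transpositions — even.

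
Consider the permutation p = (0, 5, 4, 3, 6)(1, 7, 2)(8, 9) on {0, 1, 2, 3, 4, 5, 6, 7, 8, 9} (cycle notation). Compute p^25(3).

3

3 lies in the 5-cycle (0, 5, 4, 3, 6).
Powers repeat with period 5 on this cycle, and 25 mod 5 = 0, so p^25(3) = p^0(3).
So p^25(3) = 3.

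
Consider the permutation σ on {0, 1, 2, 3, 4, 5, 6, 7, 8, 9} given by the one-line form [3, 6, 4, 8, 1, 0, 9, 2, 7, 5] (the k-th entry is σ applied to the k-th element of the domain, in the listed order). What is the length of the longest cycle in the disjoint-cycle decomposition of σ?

Decomposing into disjoint cycles gives (0 3 8 7 2 4 1 6 9 5); the longest has length 10.

10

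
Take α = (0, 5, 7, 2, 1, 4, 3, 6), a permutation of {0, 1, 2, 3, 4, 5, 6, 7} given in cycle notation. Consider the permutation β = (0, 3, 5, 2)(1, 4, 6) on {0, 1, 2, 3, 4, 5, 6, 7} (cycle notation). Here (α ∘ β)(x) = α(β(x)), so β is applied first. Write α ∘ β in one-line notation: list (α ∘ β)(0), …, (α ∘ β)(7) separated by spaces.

(α ∘ β)(x) = α(β(x)). Computing each image: α(β(0)) = α(3) = 6, α(β(1)) = α(4) = 3, α(β(2)) = α(0) = 5, α(β(3)) = α(5) = 7, α(β(4)) = α(6) = 0, α(β(5)) = α(2) = 1, α(β(6)) = α(1) = 4, α(β(7)) = α(7) = 2.
Hence α ∘ β = [6 3 5 7 0 1 4 2].

6 3 5 7 0 1 4 2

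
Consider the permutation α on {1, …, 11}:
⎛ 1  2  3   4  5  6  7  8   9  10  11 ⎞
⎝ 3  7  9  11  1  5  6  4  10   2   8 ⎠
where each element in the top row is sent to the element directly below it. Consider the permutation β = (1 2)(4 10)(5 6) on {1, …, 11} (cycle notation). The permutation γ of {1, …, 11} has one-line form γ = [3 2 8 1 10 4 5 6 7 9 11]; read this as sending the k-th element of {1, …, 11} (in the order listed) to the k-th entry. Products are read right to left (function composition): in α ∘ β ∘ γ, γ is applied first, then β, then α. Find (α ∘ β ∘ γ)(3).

(α ∘ β ∘ γ)(3) = α(β(γ(3))). γ(3) = 8, then β(8) = 8, then α(8) = 4, so the result is 4.

4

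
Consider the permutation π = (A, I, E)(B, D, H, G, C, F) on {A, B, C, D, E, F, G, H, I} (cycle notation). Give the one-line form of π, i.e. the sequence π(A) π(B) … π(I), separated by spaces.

I D F H A B C G E

Reading each image from the cycles: A↦I, B↦D, C↦F, D↦H, E↦A, F↦B, G↦C, H↦G, I↦E.
Listing these in domain order gives I D F H A B C G E.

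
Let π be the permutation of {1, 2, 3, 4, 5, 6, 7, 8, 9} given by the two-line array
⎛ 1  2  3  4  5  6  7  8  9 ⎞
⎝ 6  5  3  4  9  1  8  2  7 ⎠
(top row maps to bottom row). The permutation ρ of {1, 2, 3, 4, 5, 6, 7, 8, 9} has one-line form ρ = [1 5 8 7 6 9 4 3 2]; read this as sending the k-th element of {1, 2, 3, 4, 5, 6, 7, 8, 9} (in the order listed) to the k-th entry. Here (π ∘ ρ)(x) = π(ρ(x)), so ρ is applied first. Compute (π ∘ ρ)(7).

ρ(7) = 4, then π(4) = 4; composing gives (π ∘ ρ)(7) = 4.

4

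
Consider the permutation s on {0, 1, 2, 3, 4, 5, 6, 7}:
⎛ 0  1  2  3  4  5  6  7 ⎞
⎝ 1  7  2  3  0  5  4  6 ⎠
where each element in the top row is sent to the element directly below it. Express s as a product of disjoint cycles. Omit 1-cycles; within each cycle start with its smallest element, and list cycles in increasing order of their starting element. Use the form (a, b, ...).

From 0: 0 → 1 → 7 → 6 → 4 → 0, closing the cycle (0, 1, 7, 6, 4).
Repeating from the next unused element and collecting all non-trivial cycles gives (0, 1, 7, 6, 4).

(0, 1, 7, 6, 4)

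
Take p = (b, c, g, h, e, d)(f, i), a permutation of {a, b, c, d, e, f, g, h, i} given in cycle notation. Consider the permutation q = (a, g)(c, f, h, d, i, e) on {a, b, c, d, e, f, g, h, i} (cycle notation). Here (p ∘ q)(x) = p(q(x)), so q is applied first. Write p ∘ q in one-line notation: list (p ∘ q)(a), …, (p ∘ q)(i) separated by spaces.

(p ∘ q)(x) = p(q(x)). Computing each image: p(q(a)) = p(g) = h, p(q(b)) = p(b) = c, p(q(c)) = p(f) = i, p(q(d)) = p(i) = f, p(q(e)) = p(c) = g, p(q(f)) = p(h) = e, p(q(g)) = p(a) = a, p(q(h)) = p(d) = b, p(q(i)) = p(e) = d.
Hence p ∘ q = [h c i f g e a b d].

h c i f g e a b d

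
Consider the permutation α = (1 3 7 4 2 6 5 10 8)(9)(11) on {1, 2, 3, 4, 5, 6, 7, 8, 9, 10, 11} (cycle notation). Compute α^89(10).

5

10 lies in the 9-cycle (1 3 7 4 2 6 5 10 8).
Powers repeat with period 9 on this cycle, and 89 mod 9 = 8, so α^89(10) = α^8(10).
Stepping 8 places around the cycle: 10 → 8 → 1 → 3 → 7 → 4 → 2 → 6 → 5.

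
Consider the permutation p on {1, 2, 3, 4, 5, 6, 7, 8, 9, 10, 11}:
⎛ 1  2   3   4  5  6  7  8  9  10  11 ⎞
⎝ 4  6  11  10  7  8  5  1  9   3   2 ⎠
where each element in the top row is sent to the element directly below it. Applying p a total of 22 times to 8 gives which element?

2

Tracing 8 → 1 → … returns to 8 after 8 steps, so 8 lies in an 8-cycle (1 4 10 3 11 2 6 8).
Powers repeat with period 8 on this cycle, and 22 mod 8 = 6, so p^22(8) = p^6(8).
Stepping 6 places around the cycle: 8 → 1 → 4 → 10 → 3 → 11 → 2.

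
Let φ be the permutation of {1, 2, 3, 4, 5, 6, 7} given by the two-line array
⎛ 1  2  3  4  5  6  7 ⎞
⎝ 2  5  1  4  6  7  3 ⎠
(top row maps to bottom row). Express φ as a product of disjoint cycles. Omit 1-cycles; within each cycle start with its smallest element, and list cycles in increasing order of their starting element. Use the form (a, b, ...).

(1, 2, 5, 6, 7, 3)

From 1: 1 → 2 → 5 → 6 → 7 → 3 → 1, closing the cycle (1, 2, 5, 6, 7, 3).
Continuing from each remaining unvisited element yields (1, 2, 5, 6, 7, 3).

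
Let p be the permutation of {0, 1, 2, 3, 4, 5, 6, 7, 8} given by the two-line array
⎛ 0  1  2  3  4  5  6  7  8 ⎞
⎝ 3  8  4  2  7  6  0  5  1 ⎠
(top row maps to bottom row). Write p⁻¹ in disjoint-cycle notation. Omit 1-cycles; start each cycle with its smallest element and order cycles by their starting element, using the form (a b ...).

First write p in disjoint cycles: (0 3 2 4 7 5 6)(1 8).
The inverse reverses every cycle; in canonical form, p⁻¹ = (0 6 5 7 4 2 3)(1 8).

(0 6 5 7 4 2 3)(1 8)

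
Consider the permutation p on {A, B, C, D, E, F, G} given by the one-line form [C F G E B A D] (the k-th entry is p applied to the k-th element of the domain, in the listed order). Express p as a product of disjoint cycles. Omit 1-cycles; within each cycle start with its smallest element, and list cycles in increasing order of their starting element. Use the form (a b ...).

(A C G D E B F)

From A: A → C → G → D → E → B → F → A, closing the cycle (A C G D E B F).
Continuing from each remaining unvisited element yields (A C G D E B F).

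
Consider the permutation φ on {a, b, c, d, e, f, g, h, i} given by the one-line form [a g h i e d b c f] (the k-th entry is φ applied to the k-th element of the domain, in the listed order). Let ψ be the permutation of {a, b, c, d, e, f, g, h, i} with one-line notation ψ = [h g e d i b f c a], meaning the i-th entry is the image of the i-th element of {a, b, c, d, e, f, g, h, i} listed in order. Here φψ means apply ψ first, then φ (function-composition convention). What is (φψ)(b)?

b

First apply ψ: ψ(b) = g, then φ(g) = b. Thus (φψ)(b) = b.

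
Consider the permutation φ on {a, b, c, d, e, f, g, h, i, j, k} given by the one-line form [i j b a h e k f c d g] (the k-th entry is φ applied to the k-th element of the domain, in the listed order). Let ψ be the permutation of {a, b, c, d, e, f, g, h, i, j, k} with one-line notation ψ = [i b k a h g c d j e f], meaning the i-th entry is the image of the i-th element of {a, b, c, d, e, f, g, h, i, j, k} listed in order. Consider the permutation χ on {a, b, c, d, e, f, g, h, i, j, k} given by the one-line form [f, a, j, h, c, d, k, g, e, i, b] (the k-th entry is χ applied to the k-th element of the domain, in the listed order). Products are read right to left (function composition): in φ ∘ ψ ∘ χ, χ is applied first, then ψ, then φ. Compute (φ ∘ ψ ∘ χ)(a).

k

Apply the permutations in order: χ(a) = f, then ψ(f) = g, then φ(g) = k. So (φ ∘ ψ ∘ χ)(a) = k.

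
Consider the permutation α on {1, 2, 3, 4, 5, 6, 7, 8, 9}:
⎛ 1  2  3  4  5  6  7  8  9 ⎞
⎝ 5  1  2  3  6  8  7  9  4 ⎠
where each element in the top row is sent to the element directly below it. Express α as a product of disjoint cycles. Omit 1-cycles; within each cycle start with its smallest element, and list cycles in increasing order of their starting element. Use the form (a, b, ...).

Iterating α from 1 gives 1 → 5 → 6 → 8 → 9 → 4 → 3 → 2 → 1; that is the 8-cycle (1, 5, 6, 8, 9, 4, 3, 2).
Repeating from the next unused element and collecting all non-trivial cycles gives (1, 5, 6, 8, 9, 4, 3, 2).

(1, 5, 6, 8, 9, 4, 3, 2)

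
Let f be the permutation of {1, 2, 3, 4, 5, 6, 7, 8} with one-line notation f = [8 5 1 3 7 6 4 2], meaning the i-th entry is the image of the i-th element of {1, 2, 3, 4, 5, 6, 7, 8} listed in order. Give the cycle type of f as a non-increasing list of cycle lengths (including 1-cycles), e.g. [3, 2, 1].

The disjoint cycles are (1, 8, 2, 5, 7, 4, 3)(6), with lengths 7, 1 in non-increasing order.

[7, 1]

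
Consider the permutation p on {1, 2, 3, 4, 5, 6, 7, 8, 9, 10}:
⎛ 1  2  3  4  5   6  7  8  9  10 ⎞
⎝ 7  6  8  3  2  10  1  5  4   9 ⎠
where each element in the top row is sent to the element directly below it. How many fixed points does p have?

0

No element satisfies p(x) = x, so there are 0 fixed points.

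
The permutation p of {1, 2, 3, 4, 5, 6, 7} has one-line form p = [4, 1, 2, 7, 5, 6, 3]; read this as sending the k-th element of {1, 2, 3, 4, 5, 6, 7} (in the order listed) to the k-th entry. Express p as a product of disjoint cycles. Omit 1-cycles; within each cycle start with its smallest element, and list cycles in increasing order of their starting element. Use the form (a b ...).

(1 4 7 3 2)

Iterating p from 1 gives 1 → 4 → 7 → 3 → 2 → 1; that is the 5-cycle (1 4 7 3 2).
Repeating from the next unused element and collecting all non-trivial cycles gives (1 4 7 3 2).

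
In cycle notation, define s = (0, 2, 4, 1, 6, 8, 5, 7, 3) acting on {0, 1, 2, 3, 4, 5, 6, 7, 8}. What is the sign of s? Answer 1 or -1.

The cycle lengths are 9.
A cycle of length ℓ contributes ℓ−1 transpositions, so s is a product of 8 transpositions — even.

1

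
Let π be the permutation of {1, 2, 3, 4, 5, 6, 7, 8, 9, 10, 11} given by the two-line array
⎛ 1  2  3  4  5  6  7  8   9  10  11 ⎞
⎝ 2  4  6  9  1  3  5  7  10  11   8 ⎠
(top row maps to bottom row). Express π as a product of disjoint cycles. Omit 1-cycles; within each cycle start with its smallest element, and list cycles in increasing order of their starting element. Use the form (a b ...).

(1 2 4 9 10 11 8 7 5)(3 6)

From 1: 1 → 2 → 4 → 9 → 10 → 11 → 8 → 7 → 5 → 1, closing the cycle (1 2 4 9 10 11 8 7 5).
Repeating from the next unused element and collecting all non-trivial cycles gives (1 2 4 9 10 11 8 7 5)(3 6).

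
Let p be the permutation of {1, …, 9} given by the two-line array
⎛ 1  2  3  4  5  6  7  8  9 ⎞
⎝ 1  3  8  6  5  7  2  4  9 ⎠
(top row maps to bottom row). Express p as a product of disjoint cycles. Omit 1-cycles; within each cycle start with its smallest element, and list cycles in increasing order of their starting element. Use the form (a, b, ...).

(2, 3, 8, 4, 6, 7)

Start at 2 and follow images: 2 → 3 → 8 → 4 → 6 → 7 → 2, giving the cycle (2, 3, 8, 4, 6, 7).
Repeating from the next unused element and collecting all non-trivial cycles gives (2, 3, 8, 4, 6, 7).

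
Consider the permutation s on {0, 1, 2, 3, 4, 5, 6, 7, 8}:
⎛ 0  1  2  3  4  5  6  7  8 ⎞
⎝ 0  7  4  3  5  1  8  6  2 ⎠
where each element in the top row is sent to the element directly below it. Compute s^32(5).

Tracing 5 → 1 → … returns to 5 after 7 steps, so 5 lies in a 7-cycle (1 7 6 8 2 4 5).
On a 7-cycle, s^7 is the identity, so s^32 = s^4 there (32 ≡ 4 mod 7).
Stepping 4 places around the cycle: 5 → 1 → 7 → 6 → 8.

8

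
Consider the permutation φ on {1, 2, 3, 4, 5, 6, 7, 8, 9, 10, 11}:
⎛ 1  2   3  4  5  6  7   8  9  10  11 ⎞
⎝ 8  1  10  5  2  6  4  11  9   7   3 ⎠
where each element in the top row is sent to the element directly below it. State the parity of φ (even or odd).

even

In disjoint-cycle form the cycle lengths are 9, 1, 1.
A cycle is odd iff its length is even; φ has 0 even-length cycles, so sgn(φ) = (−1)^0 and φ is even.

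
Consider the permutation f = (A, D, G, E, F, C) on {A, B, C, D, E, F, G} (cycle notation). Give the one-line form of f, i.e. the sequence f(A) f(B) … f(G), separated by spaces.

D B A G F C E

Each element maps to the next entry in its cycle (wrapping to the front): A→D, B→B, C→A, D→G, E→F, F→C, G→E.
So the one-line form is D B A G F C E.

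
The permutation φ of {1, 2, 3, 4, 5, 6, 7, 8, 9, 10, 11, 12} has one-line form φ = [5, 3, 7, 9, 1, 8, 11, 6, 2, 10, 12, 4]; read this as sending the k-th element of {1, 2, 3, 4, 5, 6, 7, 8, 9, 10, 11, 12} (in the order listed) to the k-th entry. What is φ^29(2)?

Tracing 2 → 3 → … returns to 2 after 7 steps, so 2 lies in a 7-cycle (2, 3, 7, 11, 12, 4, 9).
Since the cycle has length 7, φ^29 acts on it the same as φ^1 (29 mod 7 = 1).
Stepping 1 place around the cycle: 2 → 3.

3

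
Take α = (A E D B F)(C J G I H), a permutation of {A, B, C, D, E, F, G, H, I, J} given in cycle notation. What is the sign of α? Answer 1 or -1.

The cycle lengths are 5, 5.
A cycle is odd iff its length is even; α has 0 even-length cycles, so sgn(α) = (−1)^0 and α is even.

1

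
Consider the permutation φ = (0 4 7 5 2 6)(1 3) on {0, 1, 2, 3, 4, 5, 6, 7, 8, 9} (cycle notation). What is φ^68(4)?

4 lies in the 6-cycle (0 4 7 5 2 6).
Since the cycle has length 6, φ^68 acts on it the same as φ^2 (68 mod 6 = 2).
Stepping 2 places around the cycle: 4 → 7 → 5.

5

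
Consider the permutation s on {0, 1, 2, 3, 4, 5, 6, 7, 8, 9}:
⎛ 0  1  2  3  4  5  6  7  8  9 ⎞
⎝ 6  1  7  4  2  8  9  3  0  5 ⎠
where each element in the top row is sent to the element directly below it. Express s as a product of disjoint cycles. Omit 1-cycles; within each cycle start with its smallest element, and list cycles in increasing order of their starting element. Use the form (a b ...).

Start at 0 and follow images: 0 → 6 → 9 → 5 → 8 → 0, giving the cycle (0 6 9 5 8).
Continuing from each remaining unvisited element yields (0 6 9 5 8)(2 7 3 4).

(0 6 9 5 8)(2 7 3 4)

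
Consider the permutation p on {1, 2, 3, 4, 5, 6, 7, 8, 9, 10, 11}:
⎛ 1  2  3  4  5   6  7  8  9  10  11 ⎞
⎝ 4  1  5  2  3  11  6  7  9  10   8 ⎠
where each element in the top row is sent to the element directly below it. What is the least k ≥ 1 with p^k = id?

Decomposing into disjoint cycles gives cycle lengths 4, 3, 2, 1, 1.
The order is lcm(4, 3, 2) = 12.

12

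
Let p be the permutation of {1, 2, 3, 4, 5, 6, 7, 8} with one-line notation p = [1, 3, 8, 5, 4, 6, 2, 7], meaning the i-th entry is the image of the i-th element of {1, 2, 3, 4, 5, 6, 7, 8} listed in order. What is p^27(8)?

3

Tracing 8 → 7 → … returns to 8 after 4 steps, so 8 lies in a 4-cycle (2, 3, 8, 7).
On a 4-cycle, p^4 is the identity, so p^27 = p^3 there (27 ≡ 3 mod 4).
Stepping 3 places around the cycle: 8 → 7 → 2 → 3.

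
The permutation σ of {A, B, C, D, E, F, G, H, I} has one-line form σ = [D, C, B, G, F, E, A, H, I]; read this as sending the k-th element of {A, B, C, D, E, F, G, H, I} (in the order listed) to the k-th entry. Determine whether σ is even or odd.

even

In disjoint-cycle form the cycle lengths are 3, 2, 2, 1, 1.
A cycle of length ℓ contributes ℓ−1 transpositions, so σ is a product of 2 + 1 + 1 = 4 transpositions — even.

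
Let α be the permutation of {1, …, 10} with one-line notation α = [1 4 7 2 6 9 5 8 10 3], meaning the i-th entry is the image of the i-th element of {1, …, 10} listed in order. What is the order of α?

Decomposing into disjoint cycles gives cycle lengths 6, 2, 1, 1.
The order of α is the least common multiple of its cycle lengths: lcm(6, 2) = 6.

6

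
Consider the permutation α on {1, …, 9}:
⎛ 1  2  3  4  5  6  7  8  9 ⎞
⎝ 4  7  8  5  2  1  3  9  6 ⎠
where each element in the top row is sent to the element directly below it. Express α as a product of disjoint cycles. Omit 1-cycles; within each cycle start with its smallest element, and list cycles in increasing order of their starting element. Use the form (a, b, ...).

(1, 4, 5, 2, 7, 3, 8, 9, 6)

From 1: 1 → 4 → 5 → 2 → 7 → 3 → 8 → 9 → 6 → 1, closing the cycle (1, 4, 5, 2, 7, 3, 8, 9, 6).
Repeating from the next unused element and collecting all non-trivial cycles gives (1, 4, 5, 2, 7, 3, 8, 9, 6).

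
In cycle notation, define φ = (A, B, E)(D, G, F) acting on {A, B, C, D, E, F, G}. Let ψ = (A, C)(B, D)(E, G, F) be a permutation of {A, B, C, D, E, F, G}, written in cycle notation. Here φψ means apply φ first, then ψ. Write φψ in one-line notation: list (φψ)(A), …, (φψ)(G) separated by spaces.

D G A F C B E

For each element, apply φ then ψ: A → B → D; B → E → G; C → C → A; D → G → F; E → A → C; F → D → B; G → F → E.
So φψ in one-line form is D G A F C B E.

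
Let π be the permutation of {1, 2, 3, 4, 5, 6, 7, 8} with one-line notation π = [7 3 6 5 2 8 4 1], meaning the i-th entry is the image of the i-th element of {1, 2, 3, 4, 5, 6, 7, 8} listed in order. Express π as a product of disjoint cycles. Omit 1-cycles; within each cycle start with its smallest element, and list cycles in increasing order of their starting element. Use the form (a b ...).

Iterating π from 1 gives 1 → 7 → 4 → 5 → 2 → 3 → 6 → 8 → 1; that is the 8-cycle (1 7 4 5 2 3 6 8).
Repeating from the next unused element and collecting all non-trivial cycles gives (1 7 4 5 2 3 6 8).

(1 7 4 5 2 3 6 8)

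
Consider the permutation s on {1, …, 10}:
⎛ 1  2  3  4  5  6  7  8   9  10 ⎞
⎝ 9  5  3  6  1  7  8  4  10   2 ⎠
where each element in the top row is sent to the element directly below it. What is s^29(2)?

Tracing 2 → 5 → … returns to 2 after 5 steps, so 2 lies in a 5-cycle (1 9 10 2 5).
Powers repeat with period 5 on this cycle, and 29 mod 5 = 4, so s^29(2) = s^4(2).
Advancing 4 steps from 2: 2 → 5 → 1 → 9 → 10.

10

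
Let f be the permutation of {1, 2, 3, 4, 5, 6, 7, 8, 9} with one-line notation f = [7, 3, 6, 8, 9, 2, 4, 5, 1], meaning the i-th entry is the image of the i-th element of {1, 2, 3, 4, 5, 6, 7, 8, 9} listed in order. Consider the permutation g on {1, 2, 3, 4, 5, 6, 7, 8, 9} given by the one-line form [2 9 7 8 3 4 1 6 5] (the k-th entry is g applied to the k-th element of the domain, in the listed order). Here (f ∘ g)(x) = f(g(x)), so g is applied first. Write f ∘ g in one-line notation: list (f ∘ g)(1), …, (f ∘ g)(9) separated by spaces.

3 1 4 5 6 8 7 2 9

(f ∘ g)(x) = f(g(x)). Computing each image: f(g(1)) = f(2) = 3, f(g(2)) = f(9) = 1, f(g(3)) = f(7) = 4, f(g(4)) = f(8) = 5, f(g(5)) = f(3) = 6, f(g(6)) = f(4) = 8, f(g(7)) = f(1) = 7, f(g(8)) = f(6) = 2, f(g(9)) = f(5) = 9.
Hence f ∘ g = [3 1 4 5 6 8 7 2 9].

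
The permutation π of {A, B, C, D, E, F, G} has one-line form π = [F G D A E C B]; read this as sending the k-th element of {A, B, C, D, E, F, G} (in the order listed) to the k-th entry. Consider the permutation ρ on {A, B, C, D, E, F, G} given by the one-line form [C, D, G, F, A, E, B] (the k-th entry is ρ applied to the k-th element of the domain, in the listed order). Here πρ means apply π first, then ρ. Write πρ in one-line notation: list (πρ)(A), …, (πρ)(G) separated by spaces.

(πρ)(x) = ρ(π(x)). Computing each image: ρ(π(A)) = ρ(F) = E, ρ(π(B)) = ρ(G) = B, ρ(π(C)) = ρ(D) = F, ρ(π(D)) = ρ(A) = C, ρ(π(E)) = ρ(E) = A, ρ(π(F)) = ρ(C) = G, ρ(π(G)) = ρ(B) = D.
Hence πρ = [E B F C A G D].

E B F C A G D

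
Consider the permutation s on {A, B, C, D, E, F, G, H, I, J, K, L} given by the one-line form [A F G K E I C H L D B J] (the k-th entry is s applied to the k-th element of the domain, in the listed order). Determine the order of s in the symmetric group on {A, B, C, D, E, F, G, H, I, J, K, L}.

Writing s as disjoint cycles, the cycle lengths are 7, 2, 1, 1, 1.
The order of s is the least common multiple of its cycle lengths: lcm(7, 2) = 14.

14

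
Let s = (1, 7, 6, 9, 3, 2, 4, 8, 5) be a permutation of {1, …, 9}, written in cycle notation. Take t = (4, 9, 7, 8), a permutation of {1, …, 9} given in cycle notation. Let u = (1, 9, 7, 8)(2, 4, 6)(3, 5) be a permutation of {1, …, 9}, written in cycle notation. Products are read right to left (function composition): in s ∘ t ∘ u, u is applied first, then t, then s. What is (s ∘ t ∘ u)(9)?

5

(s ∘ t ∘ u)(9) = s(t(u(9))). u(9) = 7, then t(7) = 8, then s(8) = 5, so the result is 5.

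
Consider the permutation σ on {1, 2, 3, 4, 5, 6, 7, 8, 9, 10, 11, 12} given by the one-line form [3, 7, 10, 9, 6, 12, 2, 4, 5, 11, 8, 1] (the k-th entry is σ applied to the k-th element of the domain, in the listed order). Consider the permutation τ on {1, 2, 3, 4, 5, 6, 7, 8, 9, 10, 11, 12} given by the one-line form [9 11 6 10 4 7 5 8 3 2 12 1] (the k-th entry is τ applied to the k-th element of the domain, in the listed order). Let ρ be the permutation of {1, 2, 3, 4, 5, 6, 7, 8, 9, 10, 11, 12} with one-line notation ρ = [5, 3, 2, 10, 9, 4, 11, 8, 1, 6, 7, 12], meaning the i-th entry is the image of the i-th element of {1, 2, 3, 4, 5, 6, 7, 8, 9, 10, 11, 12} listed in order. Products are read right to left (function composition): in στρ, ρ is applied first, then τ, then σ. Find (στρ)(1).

Apply the permutations in order: ρ(1) = 5, then τ(5) = 4, then σ(4) = 9. So (στρ)(1) = 9.

9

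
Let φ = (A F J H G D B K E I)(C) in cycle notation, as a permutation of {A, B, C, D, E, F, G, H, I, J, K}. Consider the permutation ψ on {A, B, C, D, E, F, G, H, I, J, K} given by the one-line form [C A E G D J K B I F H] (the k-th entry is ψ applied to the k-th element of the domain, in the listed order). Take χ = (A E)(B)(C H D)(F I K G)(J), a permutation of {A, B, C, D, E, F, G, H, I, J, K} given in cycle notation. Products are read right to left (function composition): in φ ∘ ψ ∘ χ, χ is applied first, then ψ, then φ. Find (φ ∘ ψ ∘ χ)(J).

Chase J: χ(J) = J; ψ(J) = F; φ(F) = J. Hence (φ ∘ ψ ∘ χ)(J) = J.

J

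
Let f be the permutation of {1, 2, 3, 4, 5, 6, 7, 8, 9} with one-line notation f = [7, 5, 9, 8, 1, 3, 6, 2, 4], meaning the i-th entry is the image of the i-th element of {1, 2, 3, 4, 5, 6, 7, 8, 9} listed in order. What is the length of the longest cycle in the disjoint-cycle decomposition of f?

Decomposing into disjoint cycles gives (1 7 6 3 9 4 8 2 5); the longest has length 9.

9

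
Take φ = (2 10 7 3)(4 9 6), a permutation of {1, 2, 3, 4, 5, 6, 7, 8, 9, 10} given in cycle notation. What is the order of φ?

12

The disjoint cycles have lengths 4, 3, 1, 1, 1.
The order of φ is the least common multiple of its cycle lengths: lcm(4, 3) = 12.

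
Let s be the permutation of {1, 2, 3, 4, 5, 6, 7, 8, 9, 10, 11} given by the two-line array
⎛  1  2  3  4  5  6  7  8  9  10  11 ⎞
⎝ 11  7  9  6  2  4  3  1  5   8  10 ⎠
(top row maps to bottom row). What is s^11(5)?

Tracing 5 → 2 → … returns to 5 after 5 steps, so 5 lies in a 5-cycle (2 7 3 9 5).
Powers repeat with period 5 on this cycle, and 11 mod 5 = 1, so s^11(5) = s^1(5).
Stepping 1 place around the cycle: 5 → 2.

2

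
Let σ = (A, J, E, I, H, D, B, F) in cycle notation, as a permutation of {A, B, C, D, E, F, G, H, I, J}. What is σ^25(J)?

J lies in the 8-cycle (A, J, E, I, H, D, B, F).
Powers repeat with period 8 on this cycle, and 25 mod 8 = 1, so σ^25(J) = σ^1(J).
Stepping 1 place around the cycle: J → E.

E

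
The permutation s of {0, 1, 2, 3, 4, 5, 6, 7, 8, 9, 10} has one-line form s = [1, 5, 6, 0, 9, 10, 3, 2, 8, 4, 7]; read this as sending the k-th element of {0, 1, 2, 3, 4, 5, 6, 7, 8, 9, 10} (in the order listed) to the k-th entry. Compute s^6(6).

7

Tracing 6 → 3 → … returns to 6 after 8 steps, so 6 lies in an 8-cycle (0 1 5 10 7 2 6 3).
Advancing 6 steps from 6: 6 → 3 → 0 → 1 → 5 → 10 → 7.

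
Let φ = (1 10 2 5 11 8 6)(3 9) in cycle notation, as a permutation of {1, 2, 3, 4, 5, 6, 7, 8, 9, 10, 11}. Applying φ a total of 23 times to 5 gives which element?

5 lies in the 7-cycle (1 10 2 5 11 8 6).
Since the cycle has length 7, φ^23 acts on it the same as φ^2 (23 mod 7 = 2).
Stepping 2 places around the cycle: 5 → 11 → 8.

8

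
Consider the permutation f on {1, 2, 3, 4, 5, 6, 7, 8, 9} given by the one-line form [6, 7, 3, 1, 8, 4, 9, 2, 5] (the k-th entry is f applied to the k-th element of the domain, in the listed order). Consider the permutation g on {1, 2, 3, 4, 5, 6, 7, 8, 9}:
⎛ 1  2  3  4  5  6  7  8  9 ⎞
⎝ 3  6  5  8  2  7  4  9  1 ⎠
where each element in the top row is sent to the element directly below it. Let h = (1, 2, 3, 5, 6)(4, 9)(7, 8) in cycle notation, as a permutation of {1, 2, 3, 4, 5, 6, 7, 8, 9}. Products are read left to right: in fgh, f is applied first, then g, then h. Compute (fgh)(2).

9

(fgh)(2) = h(g(f(2))). f(2) = 7, then g(7) = 4, then h(4) = 9, so the result is 9.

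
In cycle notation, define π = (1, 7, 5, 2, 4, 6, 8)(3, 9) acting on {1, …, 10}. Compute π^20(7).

1

7 lies in the 7-cycle (1, 7, 5, 2, 4, 6, 8).
Since the cycle has length 7, π^20 acts on it the same as π^6 (20 mod 7 = 6).
Advancing 6 steps from 7: 7 → 5 → 2 → 4 → 6 → 8 → 1.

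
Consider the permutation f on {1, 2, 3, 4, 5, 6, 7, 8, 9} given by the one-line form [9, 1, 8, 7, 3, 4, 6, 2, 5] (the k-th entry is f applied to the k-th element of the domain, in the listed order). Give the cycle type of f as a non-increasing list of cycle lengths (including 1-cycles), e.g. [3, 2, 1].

[6, 3]

The disjoint cycles are (1, 9, 5, 3, 8, 2)(4, 7, 6), with lengths 6, 3 in non-increasing order.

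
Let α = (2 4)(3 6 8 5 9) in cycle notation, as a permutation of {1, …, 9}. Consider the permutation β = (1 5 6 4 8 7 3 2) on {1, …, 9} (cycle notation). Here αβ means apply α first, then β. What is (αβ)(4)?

1

(αβ)(4) = β(α(4)). α(4) = 2, then β(2) = 1. So (αβ)(4) = 1.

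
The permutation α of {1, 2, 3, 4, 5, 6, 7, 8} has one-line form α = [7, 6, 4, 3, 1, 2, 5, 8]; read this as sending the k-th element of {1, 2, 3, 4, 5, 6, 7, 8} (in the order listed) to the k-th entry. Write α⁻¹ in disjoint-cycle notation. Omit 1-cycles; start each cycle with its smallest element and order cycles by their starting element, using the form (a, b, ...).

(1, 5, 7)(2, 6)(3, 4)

The cycle decomposition of α is (1, 7, 5)(2, 6)(3, 4).
The inverse reverses every cycle; in canonical form, α⁻¹ = (1, 5, 7)(2, 6)(3, 4).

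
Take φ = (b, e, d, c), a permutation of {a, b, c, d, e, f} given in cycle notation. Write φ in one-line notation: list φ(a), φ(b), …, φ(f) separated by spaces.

a e b c d f

Each element maps to the next entry in its cycle (wrapping to the front): a→a, b→e, c→b, d→c, e→d, f→f.
Listing these in domain order gives a e b c d f.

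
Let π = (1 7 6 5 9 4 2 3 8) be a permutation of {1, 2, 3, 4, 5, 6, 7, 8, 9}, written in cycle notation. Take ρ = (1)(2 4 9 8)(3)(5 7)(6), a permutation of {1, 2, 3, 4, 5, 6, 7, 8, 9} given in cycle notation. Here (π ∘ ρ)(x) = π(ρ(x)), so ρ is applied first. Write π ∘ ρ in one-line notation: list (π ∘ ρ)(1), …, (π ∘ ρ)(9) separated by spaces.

(π ∘ ρ)(x) = π(ρ(x)). Computing each image: π(ρ(1)) = π(1) = 7, π(ρ(2)) = π(4) = 2, π(ρ(3)) = π(3) = 8, π(ρ(4)) = π(9) = 4, π(ρ(5)) = π(7) = 6, π(ρ(6)) = π(6) = 5, π(ρ(7)) = π(5) = 9, π(ρ(8)) = π(2) = 3, π(ρ(9)) = π(8) = 1.
Hence π ∘ ρ = [7 2 8 4 6 5 9 3 1].

7 2 8 4 6 5 9 3 1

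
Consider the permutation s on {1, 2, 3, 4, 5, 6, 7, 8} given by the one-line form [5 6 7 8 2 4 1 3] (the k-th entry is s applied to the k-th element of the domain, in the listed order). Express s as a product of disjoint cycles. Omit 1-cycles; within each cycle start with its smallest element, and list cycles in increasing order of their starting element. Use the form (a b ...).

(1 5 2 6 4 8 3 7)

From 1: 1 → 5 → 2 → 6 → 4 → 8 → 3 → 7 → 1, closing the cycle (1 5 2 6 4 8 3 7).
Repeating from the next unused element and collecting all non-trivial cycles gives (1 5 2 6 4 8 3 7).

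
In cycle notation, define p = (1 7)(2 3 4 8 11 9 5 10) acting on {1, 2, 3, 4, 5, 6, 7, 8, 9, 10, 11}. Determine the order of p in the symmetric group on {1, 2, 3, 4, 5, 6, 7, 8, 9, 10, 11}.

The cycle type of p is (8, 2, 1).
The order of p is the least common multiple of its cycle lengths: lcm(8, 2) = 8.

8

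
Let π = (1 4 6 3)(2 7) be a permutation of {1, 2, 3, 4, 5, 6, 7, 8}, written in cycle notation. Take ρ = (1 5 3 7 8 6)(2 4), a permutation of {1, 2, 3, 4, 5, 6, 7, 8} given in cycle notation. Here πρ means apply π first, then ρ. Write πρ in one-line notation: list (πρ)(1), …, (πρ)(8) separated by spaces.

(πρ)(x) = ρ(π(x)). Computing each image: ρ(π(1)) = ρ(4) = 2, ρ(π(2)) = ρ(7) = 8, ρ(π(3)) = ρ(1) = 5, ρ(π(4)) = ρ(6) = 1, ρ(π(5)) = ρ(5) = 3, ρ(π(6)) = ρ(3) = 7, ρ(π(7)) = ρ(2) = 4, ρ(π(8)) = ρ(8) = 6.
Hence πρ = [2 8 5 1 3 7 4 6].

2 8 5 1 3 7 4 6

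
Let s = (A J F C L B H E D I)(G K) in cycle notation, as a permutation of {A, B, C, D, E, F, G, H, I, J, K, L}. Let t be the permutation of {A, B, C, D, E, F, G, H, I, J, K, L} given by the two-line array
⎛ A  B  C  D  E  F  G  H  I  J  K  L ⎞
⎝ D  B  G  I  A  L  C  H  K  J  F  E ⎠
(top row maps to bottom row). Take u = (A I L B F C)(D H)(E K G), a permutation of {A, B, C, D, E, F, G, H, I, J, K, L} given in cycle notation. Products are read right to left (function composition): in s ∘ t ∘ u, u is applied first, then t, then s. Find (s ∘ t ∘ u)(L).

H

(s ∘ t ∘ u)(L) = s(t(u(L))). u(L) = B, then t(B) = B, then s(B) = H, so the result is H.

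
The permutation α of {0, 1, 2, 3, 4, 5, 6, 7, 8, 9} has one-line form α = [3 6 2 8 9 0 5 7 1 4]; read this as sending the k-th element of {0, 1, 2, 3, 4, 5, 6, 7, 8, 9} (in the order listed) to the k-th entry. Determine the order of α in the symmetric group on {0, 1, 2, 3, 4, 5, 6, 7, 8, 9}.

The disjoint-cycle form of α has cycle lengths 6, 2, 1, 1.
The order is lcm(6, 2) = 6.

6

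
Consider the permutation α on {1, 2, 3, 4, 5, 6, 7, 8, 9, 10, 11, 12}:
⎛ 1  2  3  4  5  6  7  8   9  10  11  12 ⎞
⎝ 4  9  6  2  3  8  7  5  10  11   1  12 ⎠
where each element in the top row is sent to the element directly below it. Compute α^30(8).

Tracing 8 → 5 → … returns to 8 after 4 steps, so 8 lies in a 4-cycle (3 6 8 5).
On a 4-cycle, α^4 is the identity, so α^30 = α^2 there (30 ≡ 2 mod 4).
Stepping 2 places around the cycle: 8 → 5 → 3.

3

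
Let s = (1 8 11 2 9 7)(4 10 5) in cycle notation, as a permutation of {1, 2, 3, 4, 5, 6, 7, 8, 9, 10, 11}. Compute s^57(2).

2 lies in the 6-cycle (1 8 11 2 9 7).
Powers repeat with period 6 on this cycle, and 57 mod 6 = 3, so s^57(2) = s^3(2).
Stepping 3 places around the cycle: 2 → 9 → 7 → 1.

1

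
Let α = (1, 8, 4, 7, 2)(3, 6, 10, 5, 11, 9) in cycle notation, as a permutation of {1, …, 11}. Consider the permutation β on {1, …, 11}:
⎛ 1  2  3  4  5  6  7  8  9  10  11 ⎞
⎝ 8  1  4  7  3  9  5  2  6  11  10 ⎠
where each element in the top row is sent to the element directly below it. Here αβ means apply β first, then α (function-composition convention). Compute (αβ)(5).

β(5) = 3, then α(3) = 6; composing gives (αβ)(5) = 6.

6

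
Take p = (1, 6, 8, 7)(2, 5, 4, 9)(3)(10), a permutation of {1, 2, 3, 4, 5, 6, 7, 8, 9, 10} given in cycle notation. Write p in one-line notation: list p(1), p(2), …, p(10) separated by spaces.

6 5 3 9 4 8 1 7 2 10

Each element maps to the next entry in its cycle (wrapping to the front): 1↦6, 2↦5, 3↦3, 4↦9, 5↦4, 6↦8, 7↦1, 8↦7, 9↦2, 10↦10.
So the one-line form is 6 5 3 9 4 8 1 7 2 10.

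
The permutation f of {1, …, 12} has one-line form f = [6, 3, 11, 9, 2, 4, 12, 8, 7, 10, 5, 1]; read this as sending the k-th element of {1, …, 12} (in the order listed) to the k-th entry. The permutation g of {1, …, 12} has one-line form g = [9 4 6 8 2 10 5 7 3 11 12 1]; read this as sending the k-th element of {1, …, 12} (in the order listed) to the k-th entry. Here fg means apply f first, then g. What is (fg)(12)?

First apply f: f(12) = 1, then g(1) = 9. Thus (fg)(12) = 9.

9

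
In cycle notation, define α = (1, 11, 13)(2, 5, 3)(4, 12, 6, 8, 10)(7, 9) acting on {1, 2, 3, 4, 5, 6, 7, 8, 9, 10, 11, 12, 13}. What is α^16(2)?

2 lies in the 3-cycle (2, 5, 3).
Powers repeat with period 3 on this cycle, and 16 mod 3 = 1, so α^16(2) = α^1(2).
Stepping 1 place around the cycle: 2 → 5.

5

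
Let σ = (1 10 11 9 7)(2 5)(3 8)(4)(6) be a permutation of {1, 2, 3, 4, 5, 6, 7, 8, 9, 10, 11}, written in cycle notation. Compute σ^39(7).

7 lies in the 5-cycle (1 10 11 9 7).
On a 5-cycle, σ^5 is the identity, so σ^39 = σ^4 there (39 ≡ 4 mod 5).
Stepping 4 places around the cycle: 7 → 1 → 10 → 11 → 9.

9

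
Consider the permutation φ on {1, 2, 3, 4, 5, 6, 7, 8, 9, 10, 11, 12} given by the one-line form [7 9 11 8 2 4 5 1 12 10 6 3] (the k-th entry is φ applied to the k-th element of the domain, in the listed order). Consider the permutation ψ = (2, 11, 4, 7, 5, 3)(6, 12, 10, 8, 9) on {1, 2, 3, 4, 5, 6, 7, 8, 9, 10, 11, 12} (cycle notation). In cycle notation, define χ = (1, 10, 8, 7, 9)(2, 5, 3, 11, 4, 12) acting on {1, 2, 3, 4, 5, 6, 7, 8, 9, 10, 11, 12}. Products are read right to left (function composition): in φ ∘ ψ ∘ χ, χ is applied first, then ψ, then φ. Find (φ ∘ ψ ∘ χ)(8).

Apply the permutations in order: χ(8) = 7, then ψ(7) = 5, then φ(5) = 2. So (φ ∘ ψ ∘ χ)(8) = 2.

2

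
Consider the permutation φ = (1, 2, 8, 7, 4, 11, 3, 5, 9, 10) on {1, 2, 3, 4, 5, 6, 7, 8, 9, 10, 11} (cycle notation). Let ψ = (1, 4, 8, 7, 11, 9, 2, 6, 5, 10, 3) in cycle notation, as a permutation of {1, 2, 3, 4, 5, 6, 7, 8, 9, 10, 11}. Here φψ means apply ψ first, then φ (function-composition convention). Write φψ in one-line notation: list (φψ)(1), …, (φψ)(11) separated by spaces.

(φψ)(x) = φ(ψ(x)). Computing each image: φ(ψ(1)) = φ(4) = 11, φ(ψ(2)) = φ(6) = 6, φ(ψ(3)) = φ(1) = 2, φ(ψ(4)) = φ(8) = 7, φ(ψ(5)) = φ(10) = 1, φ(ψ(6)) = φ(5) = 9, φ(ψ(7)) = φ(11) = 3, φ(ψ(8)) = φ(7) = 4, φ(ψ(9)) = φ(2) = 8, φ(ψ(10)) = φ(3) = 5, φ(ψ(11)) = φ(9) = 10.
Hence φψ = [11 6 2 7 1 9 3 4 8 5 10].

11 6 2 7 1 9 3 4 8 5 10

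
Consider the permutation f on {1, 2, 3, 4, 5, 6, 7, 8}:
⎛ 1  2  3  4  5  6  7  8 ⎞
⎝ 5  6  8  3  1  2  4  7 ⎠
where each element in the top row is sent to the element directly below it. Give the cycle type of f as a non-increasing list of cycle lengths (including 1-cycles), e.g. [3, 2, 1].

The disjoint cycles are (1, 5)(2, 6)(3, 8, 7, 4), with lengths 4, 2, 2 in non-increasing order.

[4, 2, 2]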